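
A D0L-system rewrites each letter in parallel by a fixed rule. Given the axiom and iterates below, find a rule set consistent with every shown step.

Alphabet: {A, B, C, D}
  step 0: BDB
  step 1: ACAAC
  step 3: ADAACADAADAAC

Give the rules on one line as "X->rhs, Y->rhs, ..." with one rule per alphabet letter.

  step 0 ⇒ step 1: BDB ⇒ AC·A·AC
    B ↦ AC
    D ↦ A
    A ↦ AD  (constrained at step 1)
    C ↦ B  (constrained at step 1)

A->AD, B->AC, C->B, D->A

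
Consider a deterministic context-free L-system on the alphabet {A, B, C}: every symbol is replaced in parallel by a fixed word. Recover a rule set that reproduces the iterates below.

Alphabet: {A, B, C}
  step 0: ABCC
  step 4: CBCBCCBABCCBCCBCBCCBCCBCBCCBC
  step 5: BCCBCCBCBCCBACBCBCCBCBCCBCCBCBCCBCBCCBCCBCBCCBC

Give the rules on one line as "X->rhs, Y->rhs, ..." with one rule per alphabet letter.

  step 4 ⇒ step 5: CBCBCCBABCCBCCBCBCCBCCBCBCCBC ⇒ BC·C·BC·C·BC·BC·C·BA·C·BC·BC·C·BC·BC·C·BC·C·BC·BC·C·BC·BC·C·BC·C·BC·BC·C·BC
    A ↦ BA
    B ↦ C
    C ↦ BC

A->BA, B->C, C->BC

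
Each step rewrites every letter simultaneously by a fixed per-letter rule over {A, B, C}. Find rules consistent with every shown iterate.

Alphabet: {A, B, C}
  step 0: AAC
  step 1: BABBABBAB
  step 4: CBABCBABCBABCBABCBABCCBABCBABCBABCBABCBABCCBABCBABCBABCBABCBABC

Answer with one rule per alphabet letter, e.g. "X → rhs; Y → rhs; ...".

A->BAB, B->C, C->BAB

  step 0 ⇒ step 1: AAC ⇒ BAB·BAB·BAB
    A ↦ BAB
    C ↦ BAB
    B ↦ C  (constrained at step 1)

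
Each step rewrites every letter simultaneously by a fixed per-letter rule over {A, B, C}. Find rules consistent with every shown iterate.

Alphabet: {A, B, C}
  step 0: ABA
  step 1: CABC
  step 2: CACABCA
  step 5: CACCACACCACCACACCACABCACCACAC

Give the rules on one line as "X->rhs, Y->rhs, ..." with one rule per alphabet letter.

  step 1 ⇒ step 2: CABC ⇒ CA·C·AB·CA
    A ↦ C
    B ↦ AB
    C ↦ CA

A->C, B->AB, C->CA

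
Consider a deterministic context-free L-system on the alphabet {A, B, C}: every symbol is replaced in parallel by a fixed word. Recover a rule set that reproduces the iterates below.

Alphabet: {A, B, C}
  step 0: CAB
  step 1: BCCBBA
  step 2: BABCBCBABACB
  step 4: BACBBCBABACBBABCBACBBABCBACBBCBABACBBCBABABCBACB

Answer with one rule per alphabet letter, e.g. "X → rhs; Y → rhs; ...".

  step 1 ⇒ step 2: BCCBBA ⇒ BA·BC·BC·BA·BA·CB
    A ↦ CB
    B ↦ BA
    C ↦ BC

A->CB, B->BA, C->BC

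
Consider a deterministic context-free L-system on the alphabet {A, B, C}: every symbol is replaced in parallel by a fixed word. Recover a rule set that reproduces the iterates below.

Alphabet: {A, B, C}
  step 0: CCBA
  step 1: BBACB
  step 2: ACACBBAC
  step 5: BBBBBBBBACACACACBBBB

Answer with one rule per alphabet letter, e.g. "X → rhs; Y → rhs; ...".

  step 1 ⇒ step 2: BBACB ⇒ AC·AC·B·B·AC
    A ↦ B
    B ↦ AC
    C ↦ B

A->B, B->AC, C->B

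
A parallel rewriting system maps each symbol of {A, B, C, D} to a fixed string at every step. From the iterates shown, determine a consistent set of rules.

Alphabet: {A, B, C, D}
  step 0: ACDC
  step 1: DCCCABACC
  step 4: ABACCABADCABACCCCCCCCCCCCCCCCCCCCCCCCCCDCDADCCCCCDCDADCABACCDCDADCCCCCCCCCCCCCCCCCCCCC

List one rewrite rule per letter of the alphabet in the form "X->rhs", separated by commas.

  step 0 ⇒ step 1: ACDC ⇒ DC·CC·ABA·CC
    A ↦ DC
    C ↦ CC
    D ↦ ABA
    B ↦ DA  (constrained at step 1)

A->DC, B->DA, C->CC, D->ABA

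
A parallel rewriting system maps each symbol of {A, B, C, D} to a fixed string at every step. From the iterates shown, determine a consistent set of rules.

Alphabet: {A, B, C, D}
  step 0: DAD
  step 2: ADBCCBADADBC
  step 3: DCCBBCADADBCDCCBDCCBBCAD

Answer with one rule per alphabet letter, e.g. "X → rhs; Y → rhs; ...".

A->DC, B->BC, C->AD, D->CB

  step 2 ⇒ step 3: ADBCCBADADBC ⇒ DC·CB·BC·AD·AD·BC·DC·CB·DC·CB·BC·AD
    A ↦ DC
    B ↦ BC
    C ↦ AD
    D ↦ CB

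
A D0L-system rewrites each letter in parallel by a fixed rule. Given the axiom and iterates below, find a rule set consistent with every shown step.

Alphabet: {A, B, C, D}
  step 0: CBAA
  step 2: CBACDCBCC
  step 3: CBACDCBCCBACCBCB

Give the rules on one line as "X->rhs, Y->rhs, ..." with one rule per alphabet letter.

  step 2 ⇒ step 3: CBACDCBCC ⇒ CB·AC·D·CB·C·CB·AC·CB·CB
    A ↦ D
    B ↦ AC
    C ↦ CB
    D ↦ C

A->D, B->AC, C->CB, D->C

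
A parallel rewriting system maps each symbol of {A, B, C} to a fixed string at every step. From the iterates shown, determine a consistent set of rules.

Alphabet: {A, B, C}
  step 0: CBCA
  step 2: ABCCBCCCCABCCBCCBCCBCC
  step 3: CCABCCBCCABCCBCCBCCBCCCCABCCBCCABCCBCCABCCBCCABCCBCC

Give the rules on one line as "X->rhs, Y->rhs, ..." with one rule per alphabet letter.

  step 2 ⇒ step 3: ABCCBCCCCABCCBCCBCCBCC ⇒ CC·A·BCC·BCC·A·BCC·BCC·BCC·BCC·CC·A·BCC·BCC·A·BCC·BCC·A·BCC·BCC·A·BCC·BCC
    A ↦ CC
    B ↦ A
    C ↦ BCC

A->CC, B->A, C->BCC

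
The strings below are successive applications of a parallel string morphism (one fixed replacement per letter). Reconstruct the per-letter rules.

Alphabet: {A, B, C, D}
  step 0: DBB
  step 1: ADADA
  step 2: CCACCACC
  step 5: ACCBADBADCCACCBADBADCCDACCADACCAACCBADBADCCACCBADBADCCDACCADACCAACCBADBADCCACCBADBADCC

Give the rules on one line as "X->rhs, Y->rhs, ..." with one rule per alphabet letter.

  step 1 ⇒ step 2: ADADA ⇒ CC·A·CC·A·CC
    A ↦ CC
    D ↦ A
  step 0 ⇒ step 1: DBB ⇒ A·DA·DA
    B ↦ DA
    C ↦ BAD  (constrained at step 2)

A->CC, B->DA, C->BAD, D->A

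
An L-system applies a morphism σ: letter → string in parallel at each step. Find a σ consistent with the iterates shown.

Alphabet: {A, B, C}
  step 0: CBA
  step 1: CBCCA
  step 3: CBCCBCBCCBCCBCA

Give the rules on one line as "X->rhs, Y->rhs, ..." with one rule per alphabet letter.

  step 0 ⇒ step 1: CBA ⇒ CB·C·CA
    A ↦ CA
    B ↦ C
    C ↦ CB

A->CA, B->C, C->CB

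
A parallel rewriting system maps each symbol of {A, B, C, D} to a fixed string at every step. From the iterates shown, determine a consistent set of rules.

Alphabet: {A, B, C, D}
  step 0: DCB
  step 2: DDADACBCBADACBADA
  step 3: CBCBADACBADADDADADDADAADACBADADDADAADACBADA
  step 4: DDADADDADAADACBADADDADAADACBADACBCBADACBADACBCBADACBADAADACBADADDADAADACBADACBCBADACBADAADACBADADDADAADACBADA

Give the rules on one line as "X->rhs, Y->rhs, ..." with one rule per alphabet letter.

A->ADA, B->ADA, C->DD, D->CB

  step 3 ⇒ step 4: CBCBADACBADADDADADDADAADACBADADDADAADACBADA ⇒ DD·ADA·DD·ADA·ADA·CB·ADA·DD·ADA·ADA·CB·ADA·CB·CB·ADA·CB·ADA·CB·CB·ADA·CB·ADA·ADA·CB·ADA·DD·ADA·ADA·CB·ADA·CB·CB·ADA·CB·ADA·ADA·CB·ADA·DD·ADA·ADA·CB·ADA
    A ↦ ADA
    B ↦ ADA
    C ↦ DD
    D ↦ CB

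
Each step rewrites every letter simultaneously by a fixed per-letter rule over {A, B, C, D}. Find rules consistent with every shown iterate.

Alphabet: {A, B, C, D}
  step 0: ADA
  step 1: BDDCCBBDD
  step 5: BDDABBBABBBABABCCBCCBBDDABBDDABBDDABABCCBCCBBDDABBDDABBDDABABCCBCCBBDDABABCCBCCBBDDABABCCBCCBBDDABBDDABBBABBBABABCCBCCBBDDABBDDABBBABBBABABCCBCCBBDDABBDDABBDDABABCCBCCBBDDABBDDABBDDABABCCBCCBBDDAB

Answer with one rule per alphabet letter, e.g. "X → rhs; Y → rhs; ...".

  step 0 ⇒ step 1: ADA ⇒ BDD·CCB·BDD
    A ↦ BDD
    D ↦ CCB
    B ↦ AB  (constrained at step 1)
    C ↦ B  (constrained at step 1)

A->BDD, B->AB, C->B, D->CCB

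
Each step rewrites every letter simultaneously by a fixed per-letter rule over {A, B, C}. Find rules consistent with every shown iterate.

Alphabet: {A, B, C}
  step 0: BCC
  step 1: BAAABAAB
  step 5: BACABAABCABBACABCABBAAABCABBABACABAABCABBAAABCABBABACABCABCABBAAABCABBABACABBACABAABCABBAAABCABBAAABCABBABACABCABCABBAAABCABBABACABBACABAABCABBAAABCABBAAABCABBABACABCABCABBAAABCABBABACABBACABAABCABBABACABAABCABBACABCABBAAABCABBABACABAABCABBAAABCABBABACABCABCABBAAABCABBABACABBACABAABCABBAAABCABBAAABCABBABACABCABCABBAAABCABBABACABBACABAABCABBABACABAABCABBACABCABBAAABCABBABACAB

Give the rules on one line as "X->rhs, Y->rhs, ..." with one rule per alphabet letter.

A->CAB, B->BA, C->AAB

  step 0 ⇒ step 1: BCC ⇒ BA·AAB·AAB
    B ↦ BA
    C ↦ AAB
    A ↦ CAB  (constrained at step 1)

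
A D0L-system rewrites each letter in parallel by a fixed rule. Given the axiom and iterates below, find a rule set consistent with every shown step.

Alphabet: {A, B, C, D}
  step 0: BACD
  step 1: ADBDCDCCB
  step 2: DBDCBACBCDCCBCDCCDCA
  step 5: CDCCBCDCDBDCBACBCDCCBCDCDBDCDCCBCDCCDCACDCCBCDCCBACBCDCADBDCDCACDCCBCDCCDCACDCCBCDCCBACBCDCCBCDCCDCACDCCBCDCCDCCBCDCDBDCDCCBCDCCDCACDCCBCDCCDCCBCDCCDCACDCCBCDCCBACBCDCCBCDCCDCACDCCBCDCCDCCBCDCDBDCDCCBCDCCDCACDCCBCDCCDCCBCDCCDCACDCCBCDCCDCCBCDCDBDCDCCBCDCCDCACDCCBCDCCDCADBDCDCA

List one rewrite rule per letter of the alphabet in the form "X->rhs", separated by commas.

A->DBD, B->A, C->CDC, D->CB

  step 1 ⇒ step 2: ADBDCDCCB ⇒ DBD·CB·A·CB·CDC·CB·CDC·CDC·A
    A ↦ DBD
    B ↦ A
    C ↦ CDC
    D ↦ CB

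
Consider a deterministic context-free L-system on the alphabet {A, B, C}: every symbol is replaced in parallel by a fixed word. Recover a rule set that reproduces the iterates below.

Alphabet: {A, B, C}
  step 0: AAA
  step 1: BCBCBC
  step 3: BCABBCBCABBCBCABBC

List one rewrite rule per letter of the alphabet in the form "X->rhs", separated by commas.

  step 0 ⇒ step 1: AAA ⇒ BC·BC·BC
    A ↦ BC
    B ↦ AB  (constrained at step 1)
    C ↦ A  (constrained at step 1)

A->BC, B->AB, C->A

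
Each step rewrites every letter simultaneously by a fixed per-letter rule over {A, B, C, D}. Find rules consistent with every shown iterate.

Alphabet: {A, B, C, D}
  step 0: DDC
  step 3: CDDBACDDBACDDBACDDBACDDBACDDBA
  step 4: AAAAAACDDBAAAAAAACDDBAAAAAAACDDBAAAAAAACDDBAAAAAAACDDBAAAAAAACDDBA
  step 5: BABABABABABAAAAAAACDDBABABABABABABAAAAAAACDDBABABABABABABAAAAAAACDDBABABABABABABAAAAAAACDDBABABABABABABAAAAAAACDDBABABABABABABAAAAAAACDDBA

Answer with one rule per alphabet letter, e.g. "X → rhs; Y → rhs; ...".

A->BA, B->CDD, C->AA, D->AA

  step 4 ⇒ step 5: AAAAAACDDBAAAAAAACDDBAAAAAAACDDBAAAAAAACDDBAAAAAAACDDBAAAAAAACDDBA ⇒ BA·BA·BA·BA·BA·BA·AA·AA·AA·CDD·BA·BA·BA·BA·BA·BA·BA·AA·AA·AA·CDD·BA·BA·BA·BA·BA·BA·BA·AA·AA·AA·CDD·BA·BA·BA·BA·BA·BA·BA·AA·AA·AA·CDD·BA·BA·BA·BA·BA·BA·BA·AA·AA·AA·CDD·BA·BA·BA·BA·BA·BA·BA·AA·AA·AA·CDD·BA
    A ↦ BA
    B ↦ CDD
    C ↦ AA
    D ↦ AA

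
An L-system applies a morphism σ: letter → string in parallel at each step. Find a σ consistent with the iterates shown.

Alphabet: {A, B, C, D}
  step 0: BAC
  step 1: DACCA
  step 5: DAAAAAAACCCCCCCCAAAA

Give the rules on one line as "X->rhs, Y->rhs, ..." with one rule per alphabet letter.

A->CC, B->DA, C->A, D->B

  step 0 ⇒ step 1: BAC ⇒ DA·CC·A
    A ↦ CC
    B ↦ DA
    C ↦ A
    D ↦ B  (constrained at step 1)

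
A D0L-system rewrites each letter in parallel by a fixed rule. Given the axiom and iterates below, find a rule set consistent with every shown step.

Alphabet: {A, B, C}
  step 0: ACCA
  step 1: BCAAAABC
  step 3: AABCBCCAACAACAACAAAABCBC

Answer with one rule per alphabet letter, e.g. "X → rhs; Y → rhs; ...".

A->BC, B->C, C->AA

  step 0 ⇒ step 1: ACCA ⇒ BC·AA·AA·BC
    A ↦ BC
    C ↦ AA
    B ↦ C  (constrained at step 1)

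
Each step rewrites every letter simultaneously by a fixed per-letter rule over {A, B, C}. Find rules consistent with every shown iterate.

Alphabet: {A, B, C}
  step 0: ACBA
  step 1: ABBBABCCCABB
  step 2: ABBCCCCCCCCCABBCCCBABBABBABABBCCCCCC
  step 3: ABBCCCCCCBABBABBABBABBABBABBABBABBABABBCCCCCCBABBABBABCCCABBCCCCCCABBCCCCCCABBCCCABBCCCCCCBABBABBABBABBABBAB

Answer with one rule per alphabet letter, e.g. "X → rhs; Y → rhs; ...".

  step 2 ⇒ step 3: ABBCCCCCCCCCABBCCCBABBABBABABBCCCCCC ⇒ ABB·CCC·CCC·BAB·BAB·BAB·BAB·BAB·BAB·BAB·BAB·BAB·ABB·CCC·CCC·BAB·BAB·BAB·CCC·ABB·CCC·CCC·ABB·CCC·CCC·ABB·CCC·ABB·CCC·CCC·BAB·BAB·BAB·BAB·BAB·BAB
    A ↦ ABB
    B ↦ CCC
    C ↦ BAB

A->ABB, B->CCC, C->BAB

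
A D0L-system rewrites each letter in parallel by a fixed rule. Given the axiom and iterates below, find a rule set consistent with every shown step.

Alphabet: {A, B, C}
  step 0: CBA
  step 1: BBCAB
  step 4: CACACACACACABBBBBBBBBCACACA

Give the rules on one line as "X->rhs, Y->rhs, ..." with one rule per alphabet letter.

A->B, B->CA, C->BB

  step 0 ⇒ step 1: CBA ⇒ BB·CA·B
    A ↦ B
    B ↦ CA
    C ↦ BB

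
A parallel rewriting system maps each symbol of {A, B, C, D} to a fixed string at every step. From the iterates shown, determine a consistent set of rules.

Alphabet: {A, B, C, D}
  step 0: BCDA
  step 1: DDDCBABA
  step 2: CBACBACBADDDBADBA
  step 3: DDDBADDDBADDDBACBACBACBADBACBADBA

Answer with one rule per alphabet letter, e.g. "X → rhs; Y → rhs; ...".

  step 2 ⇒ step 3: CBACBACBADDDBADBA ⇒ DD·D·BA·DD·D·BA·DD·D·BA·CBA·CBA·CBA·D·BA·CBA·D·BA
    A ↦ BA
    B ↦ D
    C ↦ DD
    D ↦ CBA

A->BA, B->D, C->DD, D->CBA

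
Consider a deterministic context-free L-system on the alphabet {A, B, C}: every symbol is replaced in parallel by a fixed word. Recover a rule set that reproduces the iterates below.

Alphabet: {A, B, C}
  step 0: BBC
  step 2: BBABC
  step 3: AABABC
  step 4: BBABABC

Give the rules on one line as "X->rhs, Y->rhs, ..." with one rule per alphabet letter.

A->B, B->A, C->BC

  step 3 ⇒ step 4: AABABC ⇒ B·B·A·B·A·BC
    A ↦ B
    B ↦ A
    C ↦ BC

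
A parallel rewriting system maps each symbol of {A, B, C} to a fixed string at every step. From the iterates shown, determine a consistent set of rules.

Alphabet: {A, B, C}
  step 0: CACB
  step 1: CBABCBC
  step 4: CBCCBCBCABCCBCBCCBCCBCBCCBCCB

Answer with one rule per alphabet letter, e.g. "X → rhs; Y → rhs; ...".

A->AB, B->C, C->CB

  step 0 ⇒ step 1: CACB ⇒ CB·AB·CB·C
    A ↦ AB
    B ↦ C
    C ↦ CB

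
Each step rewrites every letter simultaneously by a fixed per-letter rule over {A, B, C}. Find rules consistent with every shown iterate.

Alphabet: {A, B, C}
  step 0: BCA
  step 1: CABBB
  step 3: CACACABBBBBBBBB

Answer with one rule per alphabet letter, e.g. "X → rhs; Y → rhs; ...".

  step 0 ⇒ step 1: BCA ⇒ CA·B·BB
    A ↦ BB
    B ↦ CA
    C ↦ B

A->BB, B->CA, C->B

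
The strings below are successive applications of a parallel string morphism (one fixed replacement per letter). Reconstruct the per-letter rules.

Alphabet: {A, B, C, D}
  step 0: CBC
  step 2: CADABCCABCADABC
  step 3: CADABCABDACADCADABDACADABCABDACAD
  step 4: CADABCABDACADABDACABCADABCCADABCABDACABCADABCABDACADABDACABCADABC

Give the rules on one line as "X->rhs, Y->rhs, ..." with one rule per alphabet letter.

A->AB, B->DA, C->CAD, D->C

  step 3 ⇒ step 4: CADABCABDACADCADABDACADABCABDACAD ⇒ CAD·AB·C·AB·DA·CAD·AB·DA·C·AB·CAD·AB·C·CAD·AB·C·AB·DA·C·AB·CAD·AB·C·AB·DA·CAD·AB·DA·C·AB·CAD·AB·C
    A ↦ AB
    B ↦ DA
    C ↦ CAD
    D ↦ C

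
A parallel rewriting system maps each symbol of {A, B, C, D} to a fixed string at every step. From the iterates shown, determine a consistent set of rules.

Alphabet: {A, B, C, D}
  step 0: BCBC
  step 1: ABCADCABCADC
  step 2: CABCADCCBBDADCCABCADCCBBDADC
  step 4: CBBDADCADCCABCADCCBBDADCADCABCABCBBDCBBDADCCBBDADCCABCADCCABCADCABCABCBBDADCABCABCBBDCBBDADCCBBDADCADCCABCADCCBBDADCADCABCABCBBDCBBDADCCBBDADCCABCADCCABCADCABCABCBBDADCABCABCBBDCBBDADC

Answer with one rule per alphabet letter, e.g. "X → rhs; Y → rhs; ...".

A->C, B->ABC, C->ADC, D->BBD

  step 1 ⇒ step 2: ABCADCABCADC ⇒ C·ABC·ADC·C·BBD·ADC·C·ABC·ADC·C·BBD·ADC
    A ↦ C
    B ↦ ABC
    C ↦ ADC
    D ↦ BBD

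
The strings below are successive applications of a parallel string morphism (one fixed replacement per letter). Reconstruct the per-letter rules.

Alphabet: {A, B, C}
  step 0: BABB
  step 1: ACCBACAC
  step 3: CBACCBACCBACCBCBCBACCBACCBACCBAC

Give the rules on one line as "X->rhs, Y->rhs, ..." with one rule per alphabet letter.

  step 0 ⇒ step 1: BABB ⇒ AC·CB·AC·AC
    A ↦ CB
    B ↦ AC
    C ↦ CB  (constrained at step 1)

A->CB, B->AC, C->CB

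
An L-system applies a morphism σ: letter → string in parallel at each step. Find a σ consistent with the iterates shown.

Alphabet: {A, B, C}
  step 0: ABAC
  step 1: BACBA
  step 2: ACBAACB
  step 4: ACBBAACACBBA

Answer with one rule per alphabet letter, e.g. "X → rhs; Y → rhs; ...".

  step 1 ⇒ step 2: BACBA ⇒ AC·B·A·AC·B
    A ↦ B
    B ↦ AC
    C ↦ A

A->B, B->AC, C->A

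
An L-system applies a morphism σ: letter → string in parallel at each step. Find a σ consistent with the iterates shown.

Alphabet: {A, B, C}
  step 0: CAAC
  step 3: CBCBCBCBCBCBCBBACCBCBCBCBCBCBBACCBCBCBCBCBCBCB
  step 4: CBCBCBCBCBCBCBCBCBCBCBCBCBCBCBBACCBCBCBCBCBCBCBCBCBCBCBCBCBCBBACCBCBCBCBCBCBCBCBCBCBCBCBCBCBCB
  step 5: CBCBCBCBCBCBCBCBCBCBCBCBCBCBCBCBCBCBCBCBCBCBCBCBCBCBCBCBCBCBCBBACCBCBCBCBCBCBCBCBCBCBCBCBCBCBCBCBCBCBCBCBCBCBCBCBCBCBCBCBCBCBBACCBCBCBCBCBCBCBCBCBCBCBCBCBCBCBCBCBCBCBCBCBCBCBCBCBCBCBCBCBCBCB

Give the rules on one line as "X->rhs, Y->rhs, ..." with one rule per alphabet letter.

  step 4 ⇒ step 5: CBCBCBCBCBCBCBCBCBCBCBCBCBCBCBBACCBCBCBCBCBCBCBCBCBCBCBCBCBCBBACCBCBCBCBCBCBCBCBCBCBCBCBCBCBCB ⇒ CB·CB·CB·CB·CB·CB·CB·CB·CB·CB·CB·CB·CB·CB·CB·CB·CB·CB·CB·CB·CB·CB·CB·CB·CB·CB·CB·CB·CB·CB·CB·BAC·CB·CB·CB·CB·CB·CB·CB·CB·CB·CB·CB·CB·CB·CB·CB·CB·CB·CB·CB·CB·CB·CB·CB·CB·CB·CB·CB·CB·CB·CB·BAC·CB·CB·CB·CB·CB·CB·CB·CB·CB·CB·CB·CB·CB·CB·CB·CB·CB·CB·CB·CB·CB·CB·CB·CB·CB·CB·CB·CB·CB·CB·CB
    A ↦ BAC
    B ↦ CB
    C ↦ CB

A->BAC, B->CB, C->CB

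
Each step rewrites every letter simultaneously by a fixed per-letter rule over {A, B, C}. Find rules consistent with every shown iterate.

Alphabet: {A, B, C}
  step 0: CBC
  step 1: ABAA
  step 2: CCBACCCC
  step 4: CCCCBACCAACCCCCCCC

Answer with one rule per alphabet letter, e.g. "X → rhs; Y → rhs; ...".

  step 1 ⇒ step 2: ABAA ⇒ CC·BA·CC·CC
    A ↦ CC
    B ↦ BA
  step 0 ⇒ step 1: CBC ⇒ A·BA·A
    C ↦ A

A->CC, B->BA, C->A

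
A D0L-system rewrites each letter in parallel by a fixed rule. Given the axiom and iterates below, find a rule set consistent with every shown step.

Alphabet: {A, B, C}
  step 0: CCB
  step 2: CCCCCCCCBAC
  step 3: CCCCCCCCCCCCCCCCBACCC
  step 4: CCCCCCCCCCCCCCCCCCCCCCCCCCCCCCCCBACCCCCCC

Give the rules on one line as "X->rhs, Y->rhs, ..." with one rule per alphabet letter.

A->C, B->BA, C->CC

  step 3 ⇒ step 4: CCCCCCCCCCCCCCCCBACCC ⇒ CC·CC·CC·CC·CC·CC·CC·CC·CC·CC·CC·CC·CC·CC·CC·CC·BA·C·CC·CC·CC
    A ↦ C
    B ↦ BA
    C ↦ CC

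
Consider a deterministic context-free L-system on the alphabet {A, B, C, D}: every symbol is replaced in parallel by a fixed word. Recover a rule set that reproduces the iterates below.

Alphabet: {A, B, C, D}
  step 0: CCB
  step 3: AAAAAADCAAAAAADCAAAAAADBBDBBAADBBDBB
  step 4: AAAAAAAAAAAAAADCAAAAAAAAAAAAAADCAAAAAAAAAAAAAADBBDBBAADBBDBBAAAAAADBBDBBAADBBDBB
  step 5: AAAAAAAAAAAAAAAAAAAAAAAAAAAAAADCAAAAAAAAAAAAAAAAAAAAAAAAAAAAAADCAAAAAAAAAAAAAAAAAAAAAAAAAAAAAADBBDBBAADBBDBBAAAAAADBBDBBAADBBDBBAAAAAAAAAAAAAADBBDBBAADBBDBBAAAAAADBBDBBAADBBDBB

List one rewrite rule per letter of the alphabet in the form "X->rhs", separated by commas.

  step 4 ⇒ step 5: AAAAAAAAAAAAAADCAAAAAAAAAAAAAADCAAAAAAAAAAAAAADBBDBBAADBBDBBAAAAAADBBDBBAADBBDBB ⇒ AA·AA·AA·AA·AA·AA·AA·AA·AA·AA·AA·AA·AA·AA·AA·DC·AA·AA·AA·AA·AA·AA·AA·AA·AA·AA·AA·AA·AA·AA·AA·DC·AA·AA·AA·AA·AA·AA·AA·AA·AA·AA·AA·AA·AA·AA·AA·DBB·DBB·AA·DBB·DBB·AA·AA·AA·DBB·DBB·AA·DBB·DBB·AA·AA·AA·AA·AA·AA·AA·DBB·DBB·AA·DBB·DBB·AA·AA·AA·DBB·DBB·AA·DBB·DBB
    A ↦ AA
    B ↦ DBB
    C ↦ DC
    D ↦ AA

A->AA, B->DBB, C->DC, D->AA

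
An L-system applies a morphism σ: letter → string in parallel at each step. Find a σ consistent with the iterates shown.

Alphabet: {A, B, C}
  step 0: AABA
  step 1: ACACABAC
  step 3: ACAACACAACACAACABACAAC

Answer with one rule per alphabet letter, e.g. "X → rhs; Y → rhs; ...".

A->AC, B->AB, C->A

  step 0 ⇒ step 1: AABA ⇒ AC·AC·AB·AC
    A ↦ AC
    B ↦ AB
    C ↦ A  (constrained at step 1)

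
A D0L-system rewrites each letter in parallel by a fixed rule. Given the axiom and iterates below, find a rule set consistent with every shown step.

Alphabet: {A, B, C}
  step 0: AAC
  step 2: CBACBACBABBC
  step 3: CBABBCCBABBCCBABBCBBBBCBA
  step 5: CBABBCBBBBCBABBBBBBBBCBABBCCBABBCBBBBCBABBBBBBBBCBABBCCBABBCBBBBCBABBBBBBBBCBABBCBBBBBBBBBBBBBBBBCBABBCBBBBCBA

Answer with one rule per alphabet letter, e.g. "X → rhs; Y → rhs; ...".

  step 2 ⇒ step 3: CBACBACBABBC ⇒ CBA·BB·C·CBA·BB·C·CBA·BB·C·BB·BB·CBA
    A ↦ C
    B ↦ BB
    C ↦ CBA

A->C, B->BB, C->CBA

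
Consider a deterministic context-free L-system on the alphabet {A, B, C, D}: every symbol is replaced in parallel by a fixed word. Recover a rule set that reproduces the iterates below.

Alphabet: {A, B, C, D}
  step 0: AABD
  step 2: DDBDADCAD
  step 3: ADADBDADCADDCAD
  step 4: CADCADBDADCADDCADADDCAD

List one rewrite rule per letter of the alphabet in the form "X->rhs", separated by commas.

  step 3 ⇒ step 4: ADADBDADCADDCAD ⇒ C·AD·C·AD·BD·AD·C·AD·D·C·AD·AD·D·C·AD
    A ↦ C
    B ↦ BD
    C ↦ D
    D ↦ AD

A->C, B->BD, C->D, D->AD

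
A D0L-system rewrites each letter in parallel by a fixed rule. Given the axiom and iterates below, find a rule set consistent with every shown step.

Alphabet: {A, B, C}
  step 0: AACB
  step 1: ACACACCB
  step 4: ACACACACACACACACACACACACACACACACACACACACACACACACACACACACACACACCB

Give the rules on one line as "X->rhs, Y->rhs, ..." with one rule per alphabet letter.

A->AC, B->CB, C->AC

  step 0 ⇒ step 1: AACB ⇒ AC·AC·AC·CB
    A ↦ AC
    B ↦ CB
    C ↦ AC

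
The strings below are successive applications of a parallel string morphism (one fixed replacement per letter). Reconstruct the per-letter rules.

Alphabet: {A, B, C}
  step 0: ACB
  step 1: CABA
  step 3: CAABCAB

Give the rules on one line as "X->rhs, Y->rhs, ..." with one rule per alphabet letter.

A->C, B->A, C->AB

  step 0 ⇒ step 1: ACB ⇒ C·AB·A
    A ↦ C
    B ↦ A
    C ↦ AB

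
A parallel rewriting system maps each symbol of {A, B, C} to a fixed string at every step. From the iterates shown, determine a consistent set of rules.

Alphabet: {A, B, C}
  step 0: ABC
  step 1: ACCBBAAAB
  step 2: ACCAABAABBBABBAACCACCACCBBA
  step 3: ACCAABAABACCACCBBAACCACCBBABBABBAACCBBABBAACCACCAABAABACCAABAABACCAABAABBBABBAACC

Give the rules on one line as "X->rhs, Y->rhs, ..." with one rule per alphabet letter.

A->ACC, B->BBA, C->AAB

  step 2 ⇒ step 3: ACCAABAABBBABBAACCACCACCBBA ⇒ ACC·AAB·AAB·ACC·ACC·BBA·ACC·ACC·BBA·BBA·BBA·ACC·BBA·BBA·ACC·ACC·AAB·AAB·ACC·AAB·AAB·ACC·AAB·AAB·BBA·BBA·ACC
    A ↦ ACC
    B ↦ BBA
    C ↦ AAB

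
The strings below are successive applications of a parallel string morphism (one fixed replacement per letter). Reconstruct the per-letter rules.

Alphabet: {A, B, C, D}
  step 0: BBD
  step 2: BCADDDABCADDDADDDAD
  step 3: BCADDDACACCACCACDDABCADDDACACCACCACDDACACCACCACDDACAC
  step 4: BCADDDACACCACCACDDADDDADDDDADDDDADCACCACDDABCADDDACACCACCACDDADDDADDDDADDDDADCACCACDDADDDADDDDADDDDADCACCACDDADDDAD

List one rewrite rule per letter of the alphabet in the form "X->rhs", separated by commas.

  step 3 ⇒ step 4: BCADDDACACCACCACDDABCADDDACACCACCACDDACACCACCACDDACAC ⇒ BCA·D·DDA·CAC·CAC·CAC·DDA·D·DDA·D·D·DDA·D·D·DDA·D·CAC·CAC·DDA·BCA·D·DDA·CAC·CAC·CAC·DDA·D·DDA·D·D·DDA·D·D·DDA·D·CAC·CAC·DDA·D·DDA·D·D·DDA·D·D·DDA·D·CAC·CAC·DDA·D·DDA·D
    A ↦ DDA
    B ↦ BCA
    C ↦ D
    D ↦ CAC

A->DDA, B->BCA, C->D, D->CAC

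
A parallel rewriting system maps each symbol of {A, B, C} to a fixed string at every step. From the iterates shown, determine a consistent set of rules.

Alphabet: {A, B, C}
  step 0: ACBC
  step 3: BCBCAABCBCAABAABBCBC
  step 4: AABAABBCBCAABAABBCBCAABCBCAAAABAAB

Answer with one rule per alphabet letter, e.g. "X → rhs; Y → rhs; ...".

  step 3 ⇒ step 4: BCBCAABCBCAABAABBCBC ⇒ AA·B·AA·B·BC·BC·AA·B·AA·B·BC·BC·AA·BC·BC·AA·AA·B·AA·B
    A ↦ BC
    B ↦ AA
    C ↦ B

A->BC, B->AA, C->B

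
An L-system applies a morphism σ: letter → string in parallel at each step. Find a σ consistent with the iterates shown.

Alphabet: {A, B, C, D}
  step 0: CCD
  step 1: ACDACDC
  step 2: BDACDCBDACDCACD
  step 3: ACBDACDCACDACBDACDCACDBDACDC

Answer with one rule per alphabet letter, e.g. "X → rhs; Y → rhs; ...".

A->BD, B->A, C->ACD, D->C

  step 2 ⇒ step 3: BDACDCBDACDCACD ⇒ A·C·BD·ACD·C·ACD·A·C·BD·ACD·C·ACD·BD·ACD·C
    A ↦ BD
    B ↦ A
    C ↦ ACD
    D ↦ C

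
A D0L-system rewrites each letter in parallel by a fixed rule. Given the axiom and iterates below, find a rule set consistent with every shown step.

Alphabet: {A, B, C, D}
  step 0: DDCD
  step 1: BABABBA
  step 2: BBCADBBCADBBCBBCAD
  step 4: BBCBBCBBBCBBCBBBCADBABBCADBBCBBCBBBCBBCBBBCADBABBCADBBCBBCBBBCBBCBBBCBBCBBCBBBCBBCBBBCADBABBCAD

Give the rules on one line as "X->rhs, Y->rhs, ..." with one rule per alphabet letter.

A->AD, B->BBC, C->B, D->BA

  step 1 ⇒ step 2: BABABBA ⇒ BBC·AD·BBC·AD·BBC·BBC·AD
    A ↦ AD
    B ↦ BBC
  step 0 ⇒ step 1: DDCD ⇒ BA·BA·B·BA
    C ↦ B
  step 0 ⇒ step 1: DDCD ⇒ BA·BA·B·BA
    D ↦ BA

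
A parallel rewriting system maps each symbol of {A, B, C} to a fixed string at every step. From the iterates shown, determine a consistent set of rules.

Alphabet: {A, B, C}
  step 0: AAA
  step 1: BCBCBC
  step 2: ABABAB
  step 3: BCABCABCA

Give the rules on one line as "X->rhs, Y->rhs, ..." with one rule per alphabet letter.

A->BC, B->A, C->B

  step 2 ⇒ step 3: ABABAB ⇒ BC·A·BC·A·BC·A
    A ↦ BC
    B ↦ A
  step 1 ⇒ step 2: BCBCBC ⇒ A·B·A·B·A·B
    C ↦ B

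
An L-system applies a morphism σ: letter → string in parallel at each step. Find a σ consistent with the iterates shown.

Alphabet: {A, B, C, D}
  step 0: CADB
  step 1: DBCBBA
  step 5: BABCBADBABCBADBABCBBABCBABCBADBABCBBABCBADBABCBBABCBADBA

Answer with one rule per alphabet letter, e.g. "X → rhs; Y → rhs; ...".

  step 0 ⇒ step 1: CADB ⇒ D·BC·B·BA
    A ↦ BC
    B ↦ BA
    C ↦ D
    D ↦ B

A->BC, B->BA, C->D, D->B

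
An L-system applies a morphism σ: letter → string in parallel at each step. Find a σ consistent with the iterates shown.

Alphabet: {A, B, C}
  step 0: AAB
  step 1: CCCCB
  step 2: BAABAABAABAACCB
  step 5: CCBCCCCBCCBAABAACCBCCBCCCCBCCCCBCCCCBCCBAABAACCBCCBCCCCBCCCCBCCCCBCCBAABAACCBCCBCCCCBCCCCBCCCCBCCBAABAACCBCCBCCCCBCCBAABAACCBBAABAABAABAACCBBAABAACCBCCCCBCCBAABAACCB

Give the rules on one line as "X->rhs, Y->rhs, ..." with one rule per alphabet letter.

  step 1 ⇒ step 2: CCCCB ⇒ BAA·BAA·BAA·BAA·CCB
    B ↦ CCB
    C ↦ BAA
  step 0 ⇒ step 1: AAB ⇒ C·C·CCB
    A ↦ C

A->C, B->CCB, C->BAA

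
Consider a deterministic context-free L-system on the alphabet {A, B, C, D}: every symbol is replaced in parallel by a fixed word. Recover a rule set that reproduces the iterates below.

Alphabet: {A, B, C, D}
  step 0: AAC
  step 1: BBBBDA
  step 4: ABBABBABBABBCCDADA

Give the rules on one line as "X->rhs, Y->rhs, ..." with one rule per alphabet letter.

A->BB, B->C, C->DA, D->A

  step 0 ⇒ step 1: AAC ⇒ BB·BB·DA
    A ↦ BB
    C ↦ DA
    B ↦ C  (constrained at step 1)
    D ↦ A  (constrained at step 1)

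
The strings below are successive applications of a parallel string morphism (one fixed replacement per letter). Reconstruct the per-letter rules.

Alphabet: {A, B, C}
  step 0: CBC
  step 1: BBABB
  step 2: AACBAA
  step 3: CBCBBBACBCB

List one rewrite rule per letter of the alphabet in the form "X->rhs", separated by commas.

  step 2 ⇒ step 3: AACBAA ⇒ CB·CB·BB·A·CB·CB
    A ↦ CB
    B ↦ A
    C ↦ BB

A->CB, B->A, C->BB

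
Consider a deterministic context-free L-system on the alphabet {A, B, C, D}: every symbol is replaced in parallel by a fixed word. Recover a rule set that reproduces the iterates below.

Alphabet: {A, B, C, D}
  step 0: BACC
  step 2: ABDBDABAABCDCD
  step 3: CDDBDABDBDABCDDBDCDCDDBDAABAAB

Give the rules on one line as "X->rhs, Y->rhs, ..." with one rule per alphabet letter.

  step 2 ⇒ step 3: ABDBDABAABCDCD ⇒ CD·DBD·AB·DBD·AB·CD·DBD·CD·CD·DBD·A·AB·A·AB
    A ↦ CD
    B ↦ DBD
    C ↦ A
    D ↦ AB

A->CD, B->DBD, C->A, D->AB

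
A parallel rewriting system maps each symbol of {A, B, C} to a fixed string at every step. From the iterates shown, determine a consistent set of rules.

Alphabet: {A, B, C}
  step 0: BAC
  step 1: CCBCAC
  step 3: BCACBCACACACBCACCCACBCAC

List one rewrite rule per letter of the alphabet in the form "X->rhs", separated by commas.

A->BC, B->CC, C->AC

  step 0 ⇒ step 1: BAC ⇒ CC·BC·AC
    A ↦ BC
    B ↦ CC
    C ↦ AC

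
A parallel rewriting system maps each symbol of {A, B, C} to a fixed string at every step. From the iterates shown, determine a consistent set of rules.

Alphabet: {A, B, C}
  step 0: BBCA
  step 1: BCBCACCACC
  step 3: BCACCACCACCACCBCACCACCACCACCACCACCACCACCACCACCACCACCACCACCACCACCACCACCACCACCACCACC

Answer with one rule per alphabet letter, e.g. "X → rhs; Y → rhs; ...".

A->ACC, B->BC, C->ACC

  step 0 ⇒ step 1: BBCA ⇒ BC·BC·ACC·ACC
    A ↦ ACC
    B ↦ BC
    C ↦ ACC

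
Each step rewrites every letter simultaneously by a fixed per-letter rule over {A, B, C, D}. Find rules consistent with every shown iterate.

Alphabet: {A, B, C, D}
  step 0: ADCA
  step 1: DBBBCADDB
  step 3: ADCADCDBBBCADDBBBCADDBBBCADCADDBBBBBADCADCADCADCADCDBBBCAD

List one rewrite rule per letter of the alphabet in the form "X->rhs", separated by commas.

A->DB, B->ADC, C->CAD, D->BB

  step 0 ⇒ step 1: ADCA ⇒ DB·BB·CAD·DB
    A ↦ DB
    C ↦ CAD
    D ↦ BB
    B ↦ ADC  (constrained at step 1)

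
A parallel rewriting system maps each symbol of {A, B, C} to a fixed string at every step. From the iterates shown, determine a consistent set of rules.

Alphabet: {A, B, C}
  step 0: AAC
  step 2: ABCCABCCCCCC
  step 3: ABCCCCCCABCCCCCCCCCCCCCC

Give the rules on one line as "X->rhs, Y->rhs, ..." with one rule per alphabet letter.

A->AB, B->CC, C->CC

  step 2 ⇒ step 3: ABCCABCCCCCC ⇒ AB·CC·CC·CC·AB·CC·CC·CC·CC·CC·CC·CC
    A ↦ AB
    B ↦ CC
    C ↦ CC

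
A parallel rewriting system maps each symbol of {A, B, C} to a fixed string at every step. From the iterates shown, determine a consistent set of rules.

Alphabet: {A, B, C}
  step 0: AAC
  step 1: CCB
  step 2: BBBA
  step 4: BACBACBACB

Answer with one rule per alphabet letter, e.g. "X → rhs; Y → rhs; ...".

  step 1 ⇒ step 2: CCB ⇒ B·B·BA
    B ↦ BA
    C ↦ B
  step 0 ⇒ step 1: AAC ⇒ C·C·B
    A ↦ C

A->C, B->BA, C->B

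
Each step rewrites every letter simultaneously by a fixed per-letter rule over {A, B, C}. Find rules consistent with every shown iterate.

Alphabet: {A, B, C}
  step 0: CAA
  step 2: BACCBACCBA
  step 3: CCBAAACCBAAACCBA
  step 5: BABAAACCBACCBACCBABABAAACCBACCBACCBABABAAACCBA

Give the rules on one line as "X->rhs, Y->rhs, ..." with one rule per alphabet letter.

  step 2 ⇒ step 3: BACCBACCBA ⇒ CC·BA·A·A·CC·BA·A·A·CC·BA
    A ↦ BA
    B ↦ CC
    C ↦ A

A->BA, B->CC, C->A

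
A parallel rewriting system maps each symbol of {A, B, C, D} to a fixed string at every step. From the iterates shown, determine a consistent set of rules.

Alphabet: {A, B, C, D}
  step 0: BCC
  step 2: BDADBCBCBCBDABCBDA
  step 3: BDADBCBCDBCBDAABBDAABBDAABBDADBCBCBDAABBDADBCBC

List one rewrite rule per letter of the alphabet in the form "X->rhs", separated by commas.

A->BC, B->BDA, C->AB, D->DBC

  step 2 ⇒ step 3: BDADBCBCBCBDABCBDA ⇒ BDA·DBC·BC·DBC·BDA·AB·BDA·AB·BDA·AB·BDA·DBC·BC·BDA·AB·BDA·DBC·BC
    A ↦ BC
    B ↦ BDA
    C ↦ AB
    D ↦ DBC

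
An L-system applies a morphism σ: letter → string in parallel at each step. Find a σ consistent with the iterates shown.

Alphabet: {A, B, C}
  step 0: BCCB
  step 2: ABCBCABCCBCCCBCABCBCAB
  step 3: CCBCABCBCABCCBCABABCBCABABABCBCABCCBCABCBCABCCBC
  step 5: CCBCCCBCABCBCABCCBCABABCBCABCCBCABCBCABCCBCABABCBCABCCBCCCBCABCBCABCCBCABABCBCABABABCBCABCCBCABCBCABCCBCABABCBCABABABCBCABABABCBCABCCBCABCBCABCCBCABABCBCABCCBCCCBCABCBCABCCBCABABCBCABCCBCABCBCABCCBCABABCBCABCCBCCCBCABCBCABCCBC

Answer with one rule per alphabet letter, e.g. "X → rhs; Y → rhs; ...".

  step 2 ⇒ step 3: ABCBCABCCBCCCBCABCBCAB ⇒ C·CBC·AB·CBC·AB·C·CBC·AB·AB·CBC·AB·AB·AB·CBC·AB·C·CBC·AB·CBC·AB·C·CBC
    A ↦ C
    B ↦ CBC
    C ↦ AB

A->C, B->CBC, C->AB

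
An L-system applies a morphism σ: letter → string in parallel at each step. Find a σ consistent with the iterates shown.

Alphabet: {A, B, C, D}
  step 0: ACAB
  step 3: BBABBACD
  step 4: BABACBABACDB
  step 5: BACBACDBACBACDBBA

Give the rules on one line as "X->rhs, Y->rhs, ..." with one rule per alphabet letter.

  step 4 ⇒ step 5: BABACBABACDB ⇒ BA·C·BA·C·D·BA·C·BA·C·D·B·BA
    A ↦ C
    B ↦ BA
    C ↦ D
    D ↦ B

A->C, B->BA, C->D, D->B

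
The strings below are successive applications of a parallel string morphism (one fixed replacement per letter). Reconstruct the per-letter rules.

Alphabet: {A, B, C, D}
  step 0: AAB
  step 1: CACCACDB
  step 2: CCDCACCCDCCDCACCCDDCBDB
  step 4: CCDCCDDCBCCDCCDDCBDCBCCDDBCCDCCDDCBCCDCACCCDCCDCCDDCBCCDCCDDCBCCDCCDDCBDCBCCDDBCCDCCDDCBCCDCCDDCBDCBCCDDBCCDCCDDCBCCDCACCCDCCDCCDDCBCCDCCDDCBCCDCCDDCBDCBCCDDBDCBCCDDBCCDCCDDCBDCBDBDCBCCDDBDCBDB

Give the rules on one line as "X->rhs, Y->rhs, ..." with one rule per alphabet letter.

  step 1 ⇒ step 2: CACCACDB ⇒ CCD·CAC·CCD·CCD·CAC·CCD·DCB·DB
    A ↦ CAC
    B ↦ DB
    C ↦ CCD
    D ↦ DCB

A->CAC, B->DB, C->CCD, D->DCB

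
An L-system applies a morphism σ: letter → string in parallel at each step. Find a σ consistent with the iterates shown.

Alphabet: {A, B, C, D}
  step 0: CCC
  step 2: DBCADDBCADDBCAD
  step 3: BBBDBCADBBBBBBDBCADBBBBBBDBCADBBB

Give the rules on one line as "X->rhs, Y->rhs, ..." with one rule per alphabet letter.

  step 2 ⇒ step 3: DBCADDBCADDBCAD ⇒ BBB·D·BCA·D·BBB·BBB·D·BCA·D·BBB·BBB·D·BCA·D·BBB
    A ↦ D
    B ↦ D
    C ↦ BCA
    D ↦ BBB

A->D, B->D, C->BCA, D->BBB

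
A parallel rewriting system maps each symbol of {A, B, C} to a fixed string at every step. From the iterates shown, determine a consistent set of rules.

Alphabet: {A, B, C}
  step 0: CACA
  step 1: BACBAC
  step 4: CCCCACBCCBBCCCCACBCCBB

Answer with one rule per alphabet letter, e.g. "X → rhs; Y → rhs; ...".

  step 0 ⇒ step 1: CACA ⇒ B·AC·B·AC
    A ↦ AC
    C ↦ B
    B ↦ CC  (constrained at step 1)

A->AC, B->CC, C->B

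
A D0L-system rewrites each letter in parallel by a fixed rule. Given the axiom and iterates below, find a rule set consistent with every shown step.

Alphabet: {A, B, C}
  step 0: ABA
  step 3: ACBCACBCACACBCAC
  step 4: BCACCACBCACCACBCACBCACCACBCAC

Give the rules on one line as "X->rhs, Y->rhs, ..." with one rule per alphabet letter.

A->BC, B->C, C->AC

  step 3 ⇒ step 4: ACBCACBCACACBCAC ⇒ BC·AC·C·AC·BC·AC·C·AC·BC·AC·BC·AC·C·AC·BC·AC
    A ↦ BC
    B ↦ C
    C ↦ AC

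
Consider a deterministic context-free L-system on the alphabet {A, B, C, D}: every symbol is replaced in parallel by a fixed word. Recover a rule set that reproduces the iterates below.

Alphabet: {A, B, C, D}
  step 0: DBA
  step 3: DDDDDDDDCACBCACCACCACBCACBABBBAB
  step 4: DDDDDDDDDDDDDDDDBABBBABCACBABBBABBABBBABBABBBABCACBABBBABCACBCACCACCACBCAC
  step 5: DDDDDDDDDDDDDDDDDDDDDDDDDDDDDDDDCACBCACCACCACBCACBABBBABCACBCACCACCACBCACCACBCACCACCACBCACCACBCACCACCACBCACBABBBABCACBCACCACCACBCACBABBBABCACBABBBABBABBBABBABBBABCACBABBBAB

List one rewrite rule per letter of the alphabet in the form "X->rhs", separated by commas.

A->B, B->CAC, C->BAB, D->DD

  step 4 ⇒ step 5: DDDDDDDDDDDDDDDDBABBBABCACBABBBABBABBBABBABBBABCACBABBBABCACBCACCACCACBCAC ⇒ DD·DD·DD·DD·DD·DD·DD·DD·DD·DD·DD·DD·DD·DD·DD·DD·CAC·B·CAC·CAC·CAC·B·CAC·BAB·B·BAB·CAC·B·CAC·CAC·CAC·B·CAC·CAC·B·CAC·CAC·CAC·B·CAC·CAC·B·CAC·CAC·CAC·B·CAC·BAB·B·BAB·CAC·B·CAC·CAC·CAC·B·CAC·BAB·B·BAB·CAC·BAB·B·BAB·BAB·B·BAB·BAB·B·BAB·CAC·BAB·B·BAB
    A ↦ B
    B ↦ CAC
    C ↦ BAB
    D ↦ DD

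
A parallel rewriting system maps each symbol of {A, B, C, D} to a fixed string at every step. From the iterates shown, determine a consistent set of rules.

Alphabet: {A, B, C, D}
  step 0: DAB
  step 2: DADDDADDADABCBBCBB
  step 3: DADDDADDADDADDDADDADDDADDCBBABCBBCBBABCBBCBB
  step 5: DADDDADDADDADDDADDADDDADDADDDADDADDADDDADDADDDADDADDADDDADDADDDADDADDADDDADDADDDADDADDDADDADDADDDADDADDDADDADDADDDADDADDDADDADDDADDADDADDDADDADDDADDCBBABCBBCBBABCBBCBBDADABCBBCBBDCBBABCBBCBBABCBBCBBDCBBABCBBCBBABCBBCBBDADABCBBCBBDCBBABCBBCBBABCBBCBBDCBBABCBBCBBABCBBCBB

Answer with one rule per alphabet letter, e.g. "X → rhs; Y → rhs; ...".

A->D, B->CBB, C->AB, D->DAD

  step 2 ⇒ step 3: DADDDADDADABCBBCBB ⇒ DAD·D·DAD·DAD·DAD·D·DAD·DAD·D·DAD·D·CBB·AB·CBB·CBB·AB·CBB·CBB
    A ↦ D
    B ↦ CBB
    C ↦ AB
    D ↦ DAD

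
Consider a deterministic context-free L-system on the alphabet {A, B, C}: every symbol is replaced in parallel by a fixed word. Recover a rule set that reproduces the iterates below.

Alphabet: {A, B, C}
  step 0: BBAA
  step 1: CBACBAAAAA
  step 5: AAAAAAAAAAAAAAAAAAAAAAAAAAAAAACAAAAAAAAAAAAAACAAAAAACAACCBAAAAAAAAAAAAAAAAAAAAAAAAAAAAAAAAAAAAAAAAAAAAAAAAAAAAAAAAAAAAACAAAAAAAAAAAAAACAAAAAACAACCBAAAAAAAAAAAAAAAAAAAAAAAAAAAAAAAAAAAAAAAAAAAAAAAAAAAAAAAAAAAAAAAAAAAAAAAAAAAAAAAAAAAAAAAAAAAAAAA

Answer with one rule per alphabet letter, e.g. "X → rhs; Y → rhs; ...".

A->AA, B->CBA, C->AAC

  step 0 ⇒ step 1: BBAA ⇒ CBA·CBA·AA·AA
    A ↦ AA
    B ↦ CBA
    C ↦ AAC  (constrained at step 1)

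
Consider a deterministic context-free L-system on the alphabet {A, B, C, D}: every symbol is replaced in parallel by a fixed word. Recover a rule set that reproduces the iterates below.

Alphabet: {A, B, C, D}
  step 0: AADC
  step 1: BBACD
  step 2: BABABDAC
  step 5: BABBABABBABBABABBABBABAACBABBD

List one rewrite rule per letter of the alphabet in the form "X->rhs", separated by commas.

A->B, B->BA, C->D, D->AC

  step 1 ⇒ step 2: BBACD ⇒ BA·BA·B·D·AC
    A ↦ B
    B ↦ BA
    C ↦ D
    D ↦ AC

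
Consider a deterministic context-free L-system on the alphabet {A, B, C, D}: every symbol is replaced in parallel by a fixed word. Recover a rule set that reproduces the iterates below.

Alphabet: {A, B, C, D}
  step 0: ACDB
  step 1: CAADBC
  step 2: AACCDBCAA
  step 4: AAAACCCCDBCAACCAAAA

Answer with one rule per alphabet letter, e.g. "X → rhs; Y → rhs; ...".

  step 1 ⇒ step 2: CAADBC ⇒ AA·C·C·DB·C·AA
    A ↦ C
    B ↦ C
    C ↦ AA
    D ↦ DB

A->C, B->C, C->AA, D->DB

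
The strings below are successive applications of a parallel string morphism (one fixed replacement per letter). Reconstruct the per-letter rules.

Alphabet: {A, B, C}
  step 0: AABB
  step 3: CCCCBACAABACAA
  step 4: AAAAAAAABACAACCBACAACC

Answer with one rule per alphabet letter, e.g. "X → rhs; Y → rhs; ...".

A->C, B->BA, C->AA

  step 3 ⇒ step 4: CCCCBACAABACAA ⇒ AA·AA·AA·AA·BA·C·AA·C·C·BA·C·AA·C·C
    A ↦ C
    B ↦ BA
    C ↦ AA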